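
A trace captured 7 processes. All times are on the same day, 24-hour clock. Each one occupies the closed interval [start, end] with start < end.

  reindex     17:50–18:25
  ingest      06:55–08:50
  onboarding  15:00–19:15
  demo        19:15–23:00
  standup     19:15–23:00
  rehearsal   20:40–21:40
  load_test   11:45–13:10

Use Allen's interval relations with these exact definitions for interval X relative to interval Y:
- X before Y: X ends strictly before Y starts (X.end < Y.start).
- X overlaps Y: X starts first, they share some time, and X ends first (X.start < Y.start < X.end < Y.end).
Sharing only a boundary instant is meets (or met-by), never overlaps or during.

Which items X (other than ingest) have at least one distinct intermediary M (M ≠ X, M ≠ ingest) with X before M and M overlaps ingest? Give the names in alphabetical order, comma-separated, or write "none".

none

Target ingest = [06:55, 08:50].
Intermediaries M with M overlaps ingest: none.
Union: none.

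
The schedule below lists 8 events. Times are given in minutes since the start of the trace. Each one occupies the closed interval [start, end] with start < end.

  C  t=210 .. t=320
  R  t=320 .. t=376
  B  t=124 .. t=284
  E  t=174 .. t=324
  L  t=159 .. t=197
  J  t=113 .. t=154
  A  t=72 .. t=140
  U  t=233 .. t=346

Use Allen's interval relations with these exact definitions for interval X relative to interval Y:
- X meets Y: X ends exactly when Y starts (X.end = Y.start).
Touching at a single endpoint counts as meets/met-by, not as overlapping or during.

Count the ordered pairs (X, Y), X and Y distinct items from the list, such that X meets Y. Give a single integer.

Checking all 56 ordered pairs for relation 'meets'; matching pairs in alphabetical order:
(C, R): C meets R ✓
Count: 1.

1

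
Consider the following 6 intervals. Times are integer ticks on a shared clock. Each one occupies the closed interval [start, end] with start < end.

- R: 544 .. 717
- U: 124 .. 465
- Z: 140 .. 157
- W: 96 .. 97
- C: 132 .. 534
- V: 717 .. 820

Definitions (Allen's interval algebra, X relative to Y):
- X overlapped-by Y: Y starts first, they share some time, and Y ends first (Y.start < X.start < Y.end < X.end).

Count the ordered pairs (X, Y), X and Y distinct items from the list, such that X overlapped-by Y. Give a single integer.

Checking all 30 ordered pairs for relation 'overlapped-by'; matching pairs in alphabetical order:
(C, U): C overlapped-by U ✓
Count: 1.

1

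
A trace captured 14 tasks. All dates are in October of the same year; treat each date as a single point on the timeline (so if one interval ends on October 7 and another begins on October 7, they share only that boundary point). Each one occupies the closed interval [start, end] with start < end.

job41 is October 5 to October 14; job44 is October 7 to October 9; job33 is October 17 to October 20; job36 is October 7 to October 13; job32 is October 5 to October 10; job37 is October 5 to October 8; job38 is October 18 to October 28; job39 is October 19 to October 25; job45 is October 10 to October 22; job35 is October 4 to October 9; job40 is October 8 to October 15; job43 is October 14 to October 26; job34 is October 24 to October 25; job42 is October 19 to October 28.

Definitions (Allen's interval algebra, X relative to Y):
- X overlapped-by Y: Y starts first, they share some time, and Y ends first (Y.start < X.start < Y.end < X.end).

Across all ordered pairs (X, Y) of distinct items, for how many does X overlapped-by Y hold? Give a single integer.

Checking all 182 ordered pairs for relation 'overlapped-by'; matching pairs in alphabetical order:
(job32, job35): job32 overlapped-by job35 ✓
(job36, job32): job36 overlapped-by job32 ✓
(job36, job35): job36 overlapped-by job35 ✓
(job36, job37): job36 overlapped-by job37 ✓
(job38, job33): job38 overlapped-by job33 ✓
(job38, job43): job38 overlapped-by job43 ✓
(job38, job45): job38 overlapped-by job45 ✓
(job39, job33): job39 overlapped-by job33 ✓
(job39, job45): job39 overlapped-by job45 ✓
(job40, job32): job40 overlapped-by job32 ✓
(job40, job35): job40 overlapped-by job35 ✓
(job40, job36): job40 overlapped-by job36 ✓
(job40, job41): job40 overlapped-by job41 ✓
(job40, job44): job40 overlapped-by job44 ✓
(job41, job35): job41 overlapped-by job35 ✓
(job42, job33): job42 overlapped-by job33 ✓
(job42, job43): job42 overlapped-by job43 ✓
(job42, job45): job42 overlapped-by job45 ✓
(job43, job40): job43 overlapped-by job40 ✓
(job43, job45): job43 overlapped-by job45 ✓
(job44, job37): job44 overlapped-by job37 ✓
(job45, job36): job45 overlapped-by job36 ✓
(job45, job40): job45 overlapped-by job40 ✓
(job45, job41): job45 overlapped-by job41 ✓
Count: 24.

24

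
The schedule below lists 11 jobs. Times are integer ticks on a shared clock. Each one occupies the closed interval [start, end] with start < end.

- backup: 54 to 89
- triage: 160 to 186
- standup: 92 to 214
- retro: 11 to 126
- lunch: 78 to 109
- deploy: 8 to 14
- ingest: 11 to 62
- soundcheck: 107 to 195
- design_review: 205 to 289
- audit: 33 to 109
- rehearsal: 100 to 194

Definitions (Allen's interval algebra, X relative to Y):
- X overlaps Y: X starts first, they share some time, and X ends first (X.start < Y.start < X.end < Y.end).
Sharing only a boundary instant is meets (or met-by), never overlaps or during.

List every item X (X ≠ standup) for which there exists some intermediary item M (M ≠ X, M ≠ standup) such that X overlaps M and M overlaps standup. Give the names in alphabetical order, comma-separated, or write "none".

backup, deploy, ingest

Target standup = [92, 214].
Intermediaries M with M overlaps standup: audit, lunch, retro.
Via audit — items with X overlaps audit: ingest.
Via lunch — items with X overlaps lunch: backup.
Via retro — items with X overlaps retro: deploy.
Union: backup, deploy, ingest.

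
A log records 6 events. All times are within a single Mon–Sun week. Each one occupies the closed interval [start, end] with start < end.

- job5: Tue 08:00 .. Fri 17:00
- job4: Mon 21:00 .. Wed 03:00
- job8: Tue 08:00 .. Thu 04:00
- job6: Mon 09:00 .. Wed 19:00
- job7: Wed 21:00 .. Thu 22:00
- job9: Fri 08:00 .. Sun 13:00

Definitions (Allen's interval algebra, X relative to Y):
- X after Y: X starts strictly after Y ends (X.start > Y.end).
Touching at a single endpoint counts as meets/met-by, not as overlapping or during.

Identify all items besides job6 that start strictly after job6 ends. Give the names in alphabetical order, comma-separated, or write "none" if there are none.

Target job6 = [Mon 09:00, Wed 19:00].
job4 [Mon 21:00, Wed 03:00] → during → no.
job5 [Tue 08:00, Fri 17:00] → overlapped-by → no.
job7 [Wed 21:00, Thu 22:00] → after → yes.
job8 [Tue 08:00, Thu 04:00] → overlapped-by → no.
job9 [Fri 08:00, Sun 13:00] → after → yes.
Result: job7, job9.

job7, job9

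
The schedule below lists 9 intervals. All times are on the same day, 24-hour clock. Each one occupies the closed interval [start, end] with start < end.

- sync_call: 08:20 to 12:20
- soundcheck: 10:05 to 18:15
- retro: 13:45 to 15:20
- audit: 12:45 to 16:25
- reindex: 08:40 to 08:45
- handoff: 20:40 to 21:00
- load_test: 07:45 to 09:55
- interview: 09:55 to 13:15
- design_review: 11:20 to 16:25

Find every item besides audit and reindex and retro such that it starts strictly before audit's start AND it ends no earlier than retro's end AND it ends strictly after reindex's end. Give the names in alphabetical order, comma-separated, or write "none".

design_review, soundcheck

Conditions: its start is strictly before audit's start (X.start < 12:45) AND its end is no earlier than retro's end (X.end >= 15:20) AND its end is strictly after reindex's end (X.end > 08:45).
design_review: start 11:20 < 12:45? ✓; end 16:25 >= 15:20? ✓; end 16:25 > 08:45? ✓ → yes.
handoff: start 20:40 < 12:45? ✗; end 21:00 >= 15:20? ✓; end 21:00 > 08:45? ✓ → no.
interview: start 09:55 < 12:45? ✓; end 13:15 >= 15:20? ✗; end 13:15 > 08:45? ✓ → no.
load_test: start 07:45 < 12:45? ✓; end 09:55 >= 15:20? ✗; end 09:55 > 08:45? ✓ → no.
soundcheck: start 10:05 < 12:45? ✓; end 18:15 >= 15:20? ✓; end 18:15 > 08:45? ✓ → yes.
sync_call: start 08:20 < 12:45? ✓; end 12:20 >= 15:20? ✗; end 12:20 > 08:45? ✓ → no.
Result: design_review, soundcheck.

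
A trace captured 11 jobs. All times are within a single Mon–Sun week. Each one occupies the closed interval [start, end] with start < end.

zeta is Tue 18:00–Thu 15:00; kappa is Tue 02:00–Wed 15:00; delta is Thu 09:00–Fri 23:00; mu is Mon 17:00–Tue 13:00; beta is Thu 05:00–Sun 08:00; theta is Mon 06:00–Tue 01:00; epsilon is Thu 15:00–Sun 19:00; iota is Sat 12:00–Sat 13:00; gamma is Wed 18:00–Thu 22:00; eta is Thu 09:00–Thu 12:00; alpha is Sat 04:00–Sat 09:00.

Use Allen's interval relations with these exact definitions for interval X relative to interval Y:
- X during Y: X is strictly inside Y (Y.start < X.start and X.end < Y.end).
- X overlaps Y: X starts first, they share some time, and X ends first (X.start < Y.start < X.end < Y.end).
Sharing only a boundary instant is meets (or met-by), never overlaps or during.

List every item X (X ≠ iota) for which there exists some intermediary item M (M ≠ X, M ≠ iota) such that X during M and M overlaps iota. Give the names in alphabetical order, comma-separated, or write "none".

none

Target iota = [Sat 12:00, Sat 13:00].
Intermediaries M with M overlaps iota: none.
Union: none.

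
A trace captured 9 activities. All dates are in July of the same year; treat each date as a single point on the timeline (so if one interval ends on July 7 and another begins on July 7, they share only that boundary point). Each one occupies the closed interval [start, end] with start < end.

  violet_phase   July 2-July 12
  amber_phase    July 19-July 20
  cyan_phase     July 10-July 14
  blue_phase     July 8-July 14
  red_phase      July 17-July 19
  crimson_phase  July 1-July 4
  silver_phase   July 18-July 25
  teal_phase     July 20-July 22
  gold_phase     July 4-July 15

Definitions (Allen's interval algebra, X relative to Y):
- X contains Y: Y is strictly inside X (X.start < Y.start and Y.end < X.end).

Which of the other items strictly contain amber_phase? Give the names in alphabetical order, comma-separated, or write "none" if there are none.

silver_phase

Target amber_phase = [July 19, July 20].
blue_phase [July 8, July 14] → before → no.
crimson_phase [July 1, July 4] → before → no.
cyan_phase [July 10, July 14] → before → no.
gold_phase [July 4, July 15] → before → no.
red_phase [July 17, July 19] → meets → no.
silver_phase [July 18, July 25] → contains → yes.
teal_phase [July 20, July 22] → met-by → no.
violet_phase [July 2, July 12] → before → no.
Result: silver_phase.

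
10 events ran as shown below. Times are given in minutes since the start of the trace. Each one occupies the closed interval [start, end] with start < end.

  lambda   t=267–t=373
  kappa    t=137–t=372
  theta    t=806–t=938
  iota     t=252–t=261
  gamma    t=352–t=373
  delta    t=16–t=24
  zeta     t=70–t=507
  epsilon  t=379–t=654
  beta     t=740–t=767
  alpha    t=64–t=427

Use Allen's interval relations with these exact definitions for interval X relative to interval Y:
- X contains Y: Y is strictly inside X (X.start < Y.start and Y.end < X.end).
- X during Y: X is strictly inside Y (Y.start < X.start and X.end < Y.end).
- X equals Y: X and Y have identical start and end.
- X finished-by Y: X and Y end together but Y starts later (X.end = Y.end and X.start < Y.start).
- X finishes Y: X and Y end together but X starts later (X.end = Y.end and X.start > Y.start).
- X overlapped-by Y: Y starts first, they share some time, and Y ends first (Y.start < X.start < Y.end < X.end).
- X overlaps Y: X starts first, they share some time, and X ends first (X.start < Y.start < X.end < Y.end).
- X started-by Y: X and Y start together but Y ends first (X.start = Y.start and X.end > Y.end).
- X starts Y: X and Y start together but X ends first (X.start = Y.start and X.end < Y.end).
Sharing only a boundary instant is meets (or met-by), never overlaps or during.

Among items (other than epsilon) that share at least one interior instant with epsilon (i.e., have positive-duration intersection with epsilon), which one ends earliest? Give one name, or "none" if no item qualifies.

Target epsilon = [t=379, t=654].
alpha [t=64, t=427] → overlaps → candidate.
beta [t=740, t=767] → after → excluded.
delta [t=16, t=24] → before → excluded.
gamma [t=352, t=373] → before → excluded.
iota [t=252, t=261] → before → excluded.
kappa [t=137, t=372] → before → excluded.
lambda [t=267, t=373] → before → excluded.
theta [t=806, t=938] → after → excluded.
zeta [t=70, t=507] → overlaps → candidate.
Among candidates, earliest end is t=427 → alpha.

alpha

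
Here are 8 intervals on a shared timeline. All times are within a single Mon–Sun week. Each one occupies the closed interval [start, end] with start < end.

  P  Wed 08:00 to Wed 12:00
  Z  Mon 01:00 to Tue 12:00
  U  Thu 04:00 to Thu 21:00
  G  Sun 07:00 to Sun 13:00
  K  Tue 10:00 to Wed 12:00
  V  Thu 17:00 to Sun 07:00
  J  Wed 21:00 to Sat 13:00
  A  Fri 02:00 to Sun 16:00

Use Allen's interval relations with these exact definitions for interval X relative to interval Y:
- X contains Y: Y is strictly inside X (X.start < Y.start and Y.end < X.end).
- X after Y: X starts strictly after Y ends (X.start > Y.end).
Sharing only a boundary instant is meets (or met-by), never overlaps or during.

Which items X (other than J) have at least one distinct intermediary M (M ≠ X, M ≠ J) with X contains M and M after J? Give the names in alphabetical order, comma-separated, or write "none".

Target J = [Wed 21:00, Sat 13:00].
Intermediaries M with M after J: G.
Via G — items with X contains G: A.
Union: A.

A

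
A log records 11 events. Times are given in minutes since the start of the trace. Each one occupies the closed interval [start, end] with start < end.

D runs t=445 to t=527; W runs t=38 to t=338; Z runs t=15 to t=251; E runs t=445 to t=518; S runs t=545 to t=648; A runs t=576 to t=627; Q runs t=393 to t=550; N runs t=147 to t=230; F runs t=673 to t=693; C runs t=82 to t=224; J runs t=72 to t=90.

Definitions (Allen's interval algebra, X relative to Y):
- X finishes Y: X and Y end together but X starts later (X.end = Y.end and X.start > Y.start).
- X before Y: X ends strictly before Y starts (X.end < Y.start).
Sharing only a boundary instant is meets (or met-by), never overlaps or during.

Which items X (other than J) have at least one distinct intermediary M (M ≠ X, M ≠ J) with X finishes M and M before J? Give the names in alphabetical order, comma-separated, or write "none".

Target J = [t=72, t=90].
Intermediaries M with M before J: none.
Union: none.

none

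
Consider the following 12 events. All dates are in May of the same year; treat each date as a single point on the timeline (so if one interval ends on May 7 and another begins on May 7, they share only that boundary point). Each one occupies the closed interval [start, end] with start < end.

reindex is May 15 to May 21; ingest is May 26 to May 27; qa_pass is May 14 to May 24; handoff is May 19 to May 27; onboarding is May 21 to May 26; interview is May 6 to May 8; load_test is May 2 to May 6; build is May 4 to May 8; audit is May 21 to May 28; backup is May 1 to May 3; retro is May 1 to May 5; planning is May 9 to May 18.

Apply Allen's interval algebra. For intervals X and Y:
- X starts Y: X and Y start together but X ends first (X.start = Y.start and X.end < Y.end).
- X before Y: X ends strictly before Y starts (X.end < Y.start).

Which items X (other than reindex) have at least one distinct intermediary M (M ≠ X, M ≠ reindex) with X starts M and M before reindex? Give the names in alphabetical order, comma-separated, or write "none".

backup

Target reindex = [May 15, May 21].
Intermediaries M with M before reindex: backup, build, interview, load_test, retro.
Via backup — items with X starts backup: none.
Via build — items with X starts build: none.
Via interview — items with X starts interview: none.
Via load_test — items with X starts load_test: none.
Via retro — items with X starts retro: backup.
Union: backup.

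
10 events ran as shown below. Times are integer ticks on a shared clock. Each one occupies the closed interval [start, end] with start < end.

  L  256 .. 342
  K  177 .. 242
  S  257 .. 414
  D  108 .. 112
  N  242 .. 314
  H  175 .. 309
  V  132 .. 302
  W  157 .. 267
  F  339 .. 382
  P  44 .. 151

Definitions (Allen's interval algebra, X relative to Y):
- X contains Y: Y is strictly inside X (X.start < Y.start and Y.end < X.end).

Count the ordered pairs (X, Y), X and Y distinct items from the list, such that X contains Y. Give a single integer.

6

Checking all 90 ordered pairs for relation 'contains'; matching pairs in alphabetical order:
(H, K): H contains K ✓
(P, D): P contains D ✓
(S, F): S contains F ✓
(V, K): V contains K ✓
(V, W): V contains W ✓
(W, K): W contains K ✓
Count: 6.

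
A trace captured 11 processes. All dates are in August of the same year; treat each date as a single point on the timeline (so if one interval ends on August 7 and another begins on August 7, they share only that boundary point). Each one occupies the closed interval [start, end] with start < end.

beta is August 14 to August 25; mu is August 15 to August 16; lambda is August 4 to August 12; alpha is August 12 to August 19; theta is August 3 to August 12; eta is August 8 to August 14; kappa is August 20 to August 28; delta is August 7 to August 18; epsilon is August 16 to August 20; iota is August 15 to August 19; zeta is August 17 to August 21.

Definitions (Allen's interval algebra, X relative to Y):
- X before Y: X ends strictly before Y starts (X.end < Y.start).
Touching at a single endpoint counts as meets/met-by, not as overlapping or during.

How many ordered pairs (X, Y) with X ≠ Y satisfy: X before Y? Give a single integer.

22

Checking all 110 ordered pairs for relation 'before'; matching pairs in alphabetical order:
(alpha, kappa): alpha before kappa ✓
(delta, kappa): delta before kappa ✓
(eta, epsilon): eta before epsilon ✓
(eta, iota): eta before iota ✓
(eta, kappa): eta before kappa ✓
(eta, mu): eta before mu ✓
(eta, zeta): eta before zeta ✓
(iota, kappa): iota before kappa ✓
(lambda, beta): lambda before beta ✓
(lambda, epsilon): lambda before epsilon ✓
(lambda, iota): lambda before iota ✓
(lambda, kappa): lambda before kappa ✓
(lambda, mu): lambda before mu ✓
(lambda, zeta): lambda before zeta ✓
(mu, kappa): mu before kappa ✓
(mu, zeta): mu before zeta ✓
(theta, beta): theta before beta ✓
(theta, epsilon): theta before epsilon ✓
(theta, iota): theta before iota ✓
(theta, kappa): theta before kappa ✓
(theta, mu): theta before mu ✓
(theta, zeta): theta before zeta ✓
Count: 22.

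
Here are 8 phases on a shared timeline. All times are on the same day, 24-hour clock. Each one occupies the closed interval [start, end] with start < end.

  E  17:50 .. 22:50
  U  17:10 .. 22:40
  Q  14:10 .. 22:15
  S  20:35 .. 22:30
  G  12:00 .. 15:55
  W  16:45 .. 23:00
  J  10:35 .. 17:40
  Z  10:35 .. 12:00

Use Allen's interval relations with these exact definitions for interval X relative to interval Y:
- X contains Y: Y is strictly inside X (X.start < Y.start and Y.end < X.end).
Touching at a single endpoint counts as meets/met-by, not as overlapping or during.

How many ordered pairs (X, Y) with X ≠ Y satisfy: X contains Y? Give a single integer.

6

Checking all 56 ordered pairs for relation 'contains'; matching pairs in alphabetical order:
(E, S): E contains S ✓
(J, G): J contains G ✓
(U, S): U contains S ✓
(W, E): W contains E ✓
(W, S): W contains S ✓
(W, U): W contains U ✓
Count: 6.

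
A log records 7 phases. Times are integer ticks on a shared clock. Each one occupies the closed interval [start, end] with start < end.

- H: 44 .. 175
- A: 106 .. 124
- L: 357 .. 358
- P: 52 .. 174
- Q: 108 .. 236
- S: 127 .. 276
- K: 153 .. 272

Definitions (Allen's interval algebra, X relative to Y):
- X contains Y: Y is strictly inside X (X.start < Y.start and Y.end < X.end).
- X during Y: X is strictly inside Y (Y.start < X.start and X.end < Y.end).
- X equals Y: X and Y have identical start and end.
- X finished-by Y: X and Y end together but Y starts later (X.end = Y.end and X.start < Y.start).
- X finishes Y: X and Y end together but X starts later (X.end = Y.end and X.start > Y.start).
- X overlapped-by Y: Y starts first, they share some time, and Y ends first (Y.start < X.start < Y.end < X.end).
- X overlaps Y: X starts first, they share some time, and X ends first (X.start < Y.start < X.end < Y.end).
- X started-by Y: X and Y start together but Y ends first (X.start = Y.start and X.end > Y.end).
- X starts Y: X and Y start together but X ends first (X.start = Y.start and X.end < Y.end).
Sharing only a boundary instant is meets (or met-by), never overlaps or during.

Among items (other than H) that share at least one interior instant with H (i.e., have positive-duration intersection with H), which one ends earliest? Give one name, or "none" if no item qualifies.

A

Target H = [44, 175].
A [106, 124] → during → candidate.
K [153, 272] → overlapped-by → candidate.
L [357, 358] → after → excluded.
P [52, 174] → during → candidate.
Q [108, 236] → overlapped-by → candidate.
S [127, 276] → overlapped-by → candidate.
Among candidates, earliest end is 124 → A.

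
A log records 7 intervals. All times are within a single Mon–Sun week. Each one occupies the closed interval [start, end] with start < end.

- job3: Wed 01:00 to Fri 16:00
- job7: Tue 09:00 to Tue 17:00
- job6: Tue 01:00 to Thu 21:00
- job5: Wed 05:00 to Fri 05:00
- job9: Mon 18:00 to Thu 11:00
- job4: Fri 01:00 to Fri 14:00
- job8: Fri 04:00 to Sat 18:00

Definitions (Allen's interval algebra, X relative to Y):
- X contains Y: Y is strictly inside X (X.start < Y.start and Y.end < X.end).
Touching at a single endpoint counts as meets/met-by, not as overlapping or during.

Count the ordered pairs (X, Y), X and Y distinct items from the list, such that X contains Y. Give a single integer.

Checking all 42 ordered pairs for relation 'contains'; matching pairs in alphabetical order:
(job3, job4): job3 contains job4 ✓
(job3, job5): job3 contains job5 ✓
(job6, job7): job6 contains job7 ✓
(job9, job7): job9 contains job7 ✓
Count: 4.

4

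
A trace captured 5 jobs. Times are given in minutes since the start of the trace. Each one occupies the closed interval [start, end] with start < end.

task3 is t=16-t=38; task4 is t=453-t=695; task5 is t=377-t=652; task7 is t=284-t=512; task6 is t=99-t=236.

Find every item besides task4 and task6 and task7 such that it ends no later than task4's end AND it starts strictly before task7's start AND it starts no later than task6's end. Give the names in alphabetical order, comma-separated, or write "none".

Conditions: its end is no later than task4's end (X.end <= t=695) AND its start is strictly before task7's start (X.start < t=284) AND its start is no later than task6's end (X.start <= t=236).
task3: end t=38 <= t=695? ✓; start t=16 < t=284? ✓; start t=16 <= t=236? ✓ → yes.
task5: end t=652 <= t=695? ✓; start t=377 < t=284? ✗; start t=377 <= t=236? ✗ → no.
Result: task3.

task3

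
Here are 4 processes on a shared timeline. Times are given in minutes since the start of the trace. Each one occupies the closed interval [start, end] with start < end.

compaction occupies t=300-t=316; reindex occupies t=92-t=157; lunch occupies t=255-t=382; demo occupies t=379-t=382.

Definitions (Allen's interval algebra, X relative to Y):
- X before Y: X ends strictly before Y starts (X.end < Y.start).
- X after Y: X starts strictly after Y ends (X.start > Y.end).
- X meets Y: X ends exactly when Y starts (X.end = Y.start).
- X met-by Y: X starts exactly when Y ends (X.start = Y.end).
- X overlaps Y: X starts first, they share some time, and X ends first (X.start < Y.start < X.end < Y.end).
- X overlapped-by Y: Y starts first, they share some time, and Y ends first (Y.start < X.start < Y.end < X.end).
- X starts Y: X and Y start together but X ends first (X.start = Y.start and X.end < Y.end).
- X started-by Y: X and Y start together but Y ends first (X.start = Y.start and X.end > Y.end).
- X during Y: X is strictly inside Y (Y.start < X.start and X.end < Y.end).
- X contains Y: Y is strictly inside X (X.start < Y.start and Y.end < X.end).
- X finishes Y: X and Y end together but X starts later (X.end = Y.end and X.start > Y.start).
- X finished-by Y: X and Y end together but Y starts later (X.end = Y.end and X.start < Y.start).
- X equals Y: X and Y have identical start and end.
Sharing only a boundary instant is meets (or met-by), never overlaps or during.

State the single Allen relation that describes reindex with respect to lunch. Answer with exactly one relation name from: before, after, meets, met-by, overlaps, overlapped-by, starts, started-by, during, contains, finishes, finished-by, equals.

reindex = [t=92, t=157]; lunch = [t=255, t=382].
Compare endpoints: reindex.start < lunch.start, reindex.start < lunch.end, reindex.end < lunch.start, reindex.end < lunch.end.
That pattern is 'before'.

before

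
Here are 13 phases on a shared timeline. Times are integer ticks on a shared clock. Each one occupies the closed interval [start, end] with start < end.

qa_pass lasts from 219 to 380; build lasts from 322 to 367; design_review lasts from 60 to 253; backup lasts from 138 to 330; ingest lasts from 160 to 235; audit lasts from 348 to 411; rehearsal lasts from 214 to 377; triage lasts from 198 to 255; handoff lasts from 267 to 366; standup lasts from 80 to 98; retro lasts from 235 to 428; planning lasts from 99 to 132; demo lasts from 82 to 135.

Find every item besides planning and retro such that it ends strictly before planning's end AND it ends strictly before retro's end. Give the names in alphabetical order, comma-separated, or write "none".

standup

Conditions: its end is strictly before planning's end (X.end < 132) AND its end is strictly before retro's end (X.end < 428).
audit: end 411 < 132? ✗; end 411 < 428? ✓ → no.
backup: end 330 < 132? ✗; end 330 < 428? ✓ → no.
build: end 367 < 132? ✗; end 367 < 428? ✓ → no.
demo: end 135 < 132? ✗; end 135 < 428? ✓ → no.
design_review: end 253 < 132? ✗; end 253 < 428? ✓ → no.
handoff: end 366 < 132? ✗; end 366 < 428? ✓ → no.
ingest: end 235 < 132? ✗; end 235 < 428? ✓ → no.
qa_pass: end 380 < 132? ✗; end 380 < 428? ✓ → no.
rehearsal: end 377 < 132? ✗; end 377 < 428? ✓ → no.
standup: end 98 < 132? ✓; end 98 < 428? ✓ → yes.
triage: end 255 < 132? ✗; end 255 < 428? ✓ → no.
Result: standup.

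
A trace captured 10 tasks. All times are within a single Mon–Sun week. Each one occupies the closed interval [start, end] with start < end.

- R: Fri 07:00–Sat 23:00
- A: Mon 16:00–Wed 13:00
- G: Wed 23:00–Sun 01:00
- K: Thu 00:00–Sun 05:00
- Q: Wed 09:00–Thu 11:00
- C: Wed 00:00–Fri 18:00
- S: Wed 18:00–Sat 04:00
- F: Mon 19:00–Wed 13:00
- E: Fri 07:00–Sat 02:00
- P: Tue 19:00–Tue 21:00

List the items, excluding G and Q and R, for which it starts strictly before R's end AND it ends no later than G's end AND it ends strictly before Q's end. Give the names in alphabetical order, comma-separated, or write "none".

Conditions: its start is strictly before R's end (X.start < Sat 23:00) AND its end is no later than G's end (X.end <= Sun 01:00) AND its end is strictly before Q's end (X.end < Thu 11:00).
A: start Mon 16:00 < Sat 23:00? ✓; end Wed 13:00 <= Sun 01:00? ✓; end Wed 13:00 < Thu 11:00? ✓ → yes.
C: start Wed 00:00 < Sat 23:00? ✓; end Fri 18:00 <= Sun 01:00? ✓; end Fri 18:00 < Thu 11:00? ✗ → no.
E: start Fri 07:00 < Sat 23:00? ✓; end Sat 02:00 <= Sun 01:00? ✓; end Sat 02:00 < Thu 11:00? ✗ → no.
F: start Mon 19:00 < Sat 23:00? ✓; end Wed 13:00 <= Sun 01:00? ✓; end Wed 13:00 < Thu 11:00? ✓ → yes.
K: start Thu 00:00 < Sat 23:00? ✓; end Sun 05:00 <= Sun 01:00? ✗; end Sun 05:00 < Thu 11:00? ✗ → no.
P: start Tue 19:00 < Sat 23:00? ✓; end Tue 21:00 <= Sun 01:00? ✓; end Tue 21:00 < Thu 11:00? ✓ → yes.
S: start Wed 18:00 < Sat 23:00? ✓; end Sat 04:00 <= Sun 01:00? ✓; end Sat 04:00 < Thu 11:00? ✗ → no.
Result: A, F, P.

A, F, P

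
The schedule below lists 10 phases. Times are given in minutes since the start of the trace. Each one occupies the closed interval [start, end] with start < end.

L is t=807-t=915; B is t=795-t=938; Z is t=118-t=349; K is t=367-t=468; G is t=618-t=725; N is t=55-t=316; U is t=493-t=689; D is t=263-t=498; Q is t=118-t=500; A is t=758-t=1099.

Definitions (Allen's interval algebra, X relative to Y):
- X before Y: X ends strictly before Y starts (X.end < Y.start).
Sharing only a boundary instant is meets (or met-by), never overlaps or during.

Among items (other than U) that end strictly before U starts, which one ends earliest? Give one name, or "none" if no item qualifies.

Target U = [t=493, t=689].
A [t=758, t=1099] → after → excluded.
B [t=795, t=938] → after → excluded.
D [t=263, t=498] → overlaps → excluded.
G [t=618, t=725] → overlapped-by → excluded.
K [t=367, t=468] → before → candidate.
L [t=807, t=915] → after → excluded.
N [t=55, t=316] → before → candidate.
Q [t=118, t=500] → overlaps → excluded.
Z [t=118, t=349] → before → candidate.
Among candidates, earliest end is t=316 → N.

N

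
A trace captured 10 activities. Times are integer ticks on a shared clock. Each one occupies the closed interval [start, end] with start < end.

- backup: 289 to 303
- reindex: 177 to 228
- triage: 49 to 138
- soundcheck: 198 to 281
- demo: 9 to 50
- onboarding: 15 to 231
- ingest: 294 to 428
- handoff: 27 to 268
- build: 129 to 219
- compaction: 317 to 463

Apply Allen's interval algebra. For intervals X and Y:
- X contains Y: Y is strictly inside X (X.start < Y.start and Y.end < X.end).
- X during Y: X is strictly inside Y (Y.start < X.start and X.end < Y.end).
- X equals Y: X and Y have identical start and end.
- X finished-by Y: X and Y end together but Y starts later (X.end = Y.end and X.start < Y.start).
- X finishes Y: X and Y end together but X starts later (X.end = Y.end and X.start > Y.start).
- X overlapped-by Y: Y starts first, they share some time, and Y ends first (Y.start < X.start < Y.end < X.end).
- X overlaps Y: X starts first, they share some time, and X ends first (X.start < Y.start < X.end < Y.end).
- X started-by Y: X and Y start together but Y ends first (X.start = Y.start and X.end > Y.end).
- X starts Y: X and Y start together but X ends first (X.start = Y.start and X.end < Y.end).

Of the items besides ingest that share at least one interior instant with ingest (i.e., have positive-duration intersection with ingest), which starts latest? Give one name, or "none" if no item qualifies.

compaction

Target ingest = [294, 428].
backup [289, 303] → overlaps → candidate.
build [129, 219] → before → excluded.
compaction [317, 463] → overlapped-by → candidate.
demo [9, 50] → before → excluded.
handoff [27, 268] → before → excluded.
onboarding [15, 231] → before → excluded.
reindex [177, 228] → before → excluded.
soundcheck [198, 281] → before → excluded.
triage [49, 138] → before → excluded.
Among candidates, latest start is 317 → compaction.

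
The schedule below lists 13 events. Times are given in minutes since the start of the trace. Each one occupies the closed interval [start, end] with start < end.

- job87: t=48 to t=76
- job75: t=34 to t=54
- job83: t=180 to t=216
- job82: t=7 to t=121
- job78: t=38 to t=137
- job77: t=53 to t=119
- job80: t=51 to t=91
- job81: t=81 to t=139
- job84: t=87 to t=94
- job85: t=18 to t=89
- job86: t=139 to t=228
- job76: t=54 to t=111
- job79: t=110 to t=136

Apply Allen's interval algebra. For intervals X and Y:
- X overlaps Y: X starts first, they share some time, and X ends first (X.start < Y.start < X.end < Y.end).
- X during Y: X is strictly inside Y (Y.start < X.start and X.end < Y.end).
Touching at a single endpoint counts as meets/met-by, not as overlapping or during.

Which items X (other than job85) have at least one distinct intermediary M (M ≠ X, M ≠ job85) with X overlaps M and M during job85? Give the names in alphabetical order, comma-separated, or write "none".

Target job85 = [t=18, t=89].
Intermediaries M with M during job85: job75, job87.
Via job75 — items with X overlaps job75: none.
Via job87 — items with X overlaps job87: job75.
Union: job75.

job75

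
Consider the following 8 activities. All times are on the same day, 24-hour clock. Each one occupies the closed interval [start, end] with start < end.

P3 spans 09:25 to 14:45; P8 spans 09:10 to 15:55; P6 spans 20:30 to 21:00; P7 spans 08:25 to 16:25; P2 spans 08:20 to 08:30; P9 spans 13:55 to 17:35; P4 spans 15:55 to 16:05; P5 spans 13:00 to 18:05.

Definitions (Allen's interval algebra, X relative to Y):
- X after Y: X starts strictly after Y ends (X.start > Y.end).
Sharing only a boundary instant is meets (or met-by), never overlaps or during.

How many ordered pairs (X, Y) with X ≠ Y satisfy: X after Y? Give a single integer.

Checking all 56 ordered pairs for relation 'after'; matching pairs in alphabetical order:
(P3, P2): P3 after P2 ✓
(P4, P2): P4 after P2 ✓
(P4, P3): P4 after P3 ✓
(P5, P2): P5 after P2 ✓
(P6, P2): P6 after P2 ✓
(P6, P3): P6 after P3 ✓
(P6, P4): P6 after P4 ✓
(P6, P5): P6 after P5 ✓
(P6, P7): P6 after P7 ✓
(P6, P8): P6 after P8 ✓
(P6, P9): P6 after P9 ✓
(P8, P2): P8 after P2 ✓
(P9, P2): P9 after P2 ✓
Count: 13.

13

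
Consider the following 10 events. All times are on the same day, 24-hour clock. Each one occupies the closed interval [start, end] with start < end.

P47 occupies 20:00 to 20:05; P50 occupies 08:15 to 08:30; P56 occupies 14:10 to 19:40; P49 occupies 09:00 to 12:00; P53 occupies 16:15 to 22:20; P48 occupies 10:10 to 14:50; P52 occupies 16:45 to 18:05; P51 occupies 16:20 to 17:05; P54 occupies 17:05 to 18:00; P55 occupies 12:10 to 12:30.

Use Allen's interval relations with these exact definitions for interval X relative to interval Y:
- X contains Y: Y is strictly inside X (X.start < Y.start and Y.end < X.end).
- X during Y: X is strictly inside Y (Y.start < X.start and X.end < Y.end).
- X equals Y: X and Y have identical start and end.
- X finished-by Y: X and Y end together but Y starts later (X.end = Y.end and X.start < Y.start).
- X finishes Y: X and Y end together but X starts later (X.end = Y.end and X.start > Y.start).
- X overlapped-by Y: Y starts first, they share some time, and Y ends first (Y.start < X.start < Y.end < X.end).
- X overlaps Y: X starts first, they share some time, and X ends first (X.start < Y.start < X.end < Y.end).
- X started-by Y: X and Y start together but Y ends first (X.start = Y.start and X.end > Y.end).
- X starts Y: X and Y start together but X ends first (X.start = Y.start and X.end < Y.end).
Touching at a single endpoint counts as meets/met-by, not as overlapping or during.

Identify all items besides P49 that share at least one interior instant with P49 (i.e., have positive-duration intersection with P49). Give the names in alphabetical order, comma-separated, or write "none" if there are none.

Target P49 = [09:00, 12:00].
P47 [20:00, 20:05] → after → no.
P48 [10:10, 14:50] → overlapped-by → yes.
P50 [08:15, 08:30] → before → no.
P51 [16:20, 17:05] → after → no.
P52 [16:45, 18:05] → after → no.
P53 [16:15, 22:20] → after → no.
P54 [17:05, 18:00] → after → no.
P55 [12:10, 12:30] → after → no.
P56 [14:10, 19:40] → after → no.
Result: P48.

P48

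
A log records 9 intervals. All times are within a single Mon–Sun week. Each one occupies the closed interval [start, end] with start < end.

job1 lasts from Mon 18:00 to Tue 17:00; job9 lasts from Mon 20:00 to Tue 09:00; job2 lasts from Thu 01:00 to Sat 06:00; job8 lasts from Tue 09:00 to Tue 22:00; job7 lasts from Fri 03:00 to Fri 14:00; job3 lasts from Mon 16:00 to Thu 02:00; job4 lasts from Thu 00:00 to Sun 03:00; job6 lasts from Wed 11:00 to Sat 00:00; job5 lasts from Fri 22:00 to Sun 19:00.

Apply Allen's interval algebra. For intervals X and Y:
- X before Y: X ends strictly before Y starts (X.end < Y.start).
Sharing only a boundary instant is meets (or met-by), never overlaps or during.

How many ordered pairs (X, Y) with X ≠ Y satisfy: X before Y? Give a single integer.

Checking all 72 ordered pairs for relation 'before'; matching pairs in alphabetical order:
(job1, job2): job1 before job2 ✓
(job1, job4): job1 before job4 ✓
(job1, job5): job1 before job5 ✓
(job1, job6): job1 before job6 ✓
(job1, job7): job1 before job7 ✓
(job3, job5): job3 before job5 ✓
(job3, job7): job3 before job7 ✓
(job7, job5): job7 before job5 ✓
(job8, job2): job8 before job2 ✓
(job8, job4): job8 before job4 ✓
(job8, job5): job8 before job5 ✓
(job8, job6): job8 before job6 ✓
(job8, job7): job8 before job7 ✓
(job9, job2): job9 before job2 ✓
(job9, job4): job9 before job4 ✓
(job9, job5): job9 before job5 ✓
(job9, job6): job9 before job6 ✓
(job9, job7): job9 before job7 ✓
Count: 18.

18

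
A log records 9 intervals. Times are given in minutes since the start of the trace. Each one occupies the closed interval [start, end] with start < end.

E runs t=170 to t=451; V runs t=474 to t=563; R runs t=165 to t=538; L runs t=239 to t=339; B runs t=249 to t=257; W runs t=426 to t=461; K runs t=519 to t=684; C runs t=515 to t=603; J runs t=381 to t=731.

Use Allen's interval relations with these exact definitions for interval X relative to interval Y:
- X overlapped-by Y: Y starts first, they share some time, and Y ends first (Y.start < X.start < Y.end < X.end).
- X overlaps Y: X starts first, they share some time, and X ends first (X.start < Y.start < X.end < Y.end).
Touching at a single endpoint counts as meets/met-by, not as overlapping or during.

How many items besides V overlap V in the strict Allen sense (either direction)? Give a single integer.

Target V = [t=474, t=563].
B [t=249, t=257] → before → no.
C [t=515, t=603] → overlapped-by → counts.
E [t=170, t=451] → before → no.
J [t=381, t=731] → contains → no.
K [t=519, t=684] → overlapped-by → counts.
L [t=239, t=339] → before → no.
R [t=165, t=538] → overlaps → counts.
W [t=426, t=461] → before → no.
Total: 3.

3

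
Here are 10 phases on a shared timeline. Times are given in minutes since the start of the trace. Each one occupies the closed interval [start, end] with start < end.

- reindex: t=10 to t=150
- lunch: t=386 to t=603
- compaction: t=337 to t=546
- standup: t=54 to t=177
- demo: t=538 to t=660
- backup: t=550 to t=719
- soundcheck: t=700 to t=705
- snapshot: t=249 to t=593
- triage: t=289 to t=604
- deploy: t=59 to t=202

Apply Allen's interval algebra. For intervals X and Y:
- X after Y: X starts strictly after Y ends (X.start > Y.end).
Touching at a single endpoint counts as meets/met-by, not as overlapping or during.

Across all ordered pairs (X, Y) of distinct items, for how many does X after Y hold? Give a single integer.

Checking all 90 ordered pairs for relation 'after'; matching pairs in alphabetical order:
(backup, compaction): backup after compaction ✓
(backup, deploy): backup after deploy ✓
(backup, reindex): backup after reindex ✓
(backup, standup): backup after standup ✓
(compaction, deploy): compaction after deploy ✓
(compaction, reindex): compaction after reindex ✓
(compaction, standup): compaction after standup ✓
(demo, deploy): demo after deploy ✓
(demo, reindex): demo after reindex ✓
(demo, standup): demo after standup ✓
(lunch, deploy): lunch after deploy ✓
(lunch, reindex): lunch after reindex ✓
(lunch, standup): lunch after standup ✓
(snapshot, deploy): snapshot after deploy ✓
(snapshot, reindex): snapshot after reindex ✓
(snapshot, standup): snapshot after standup ✓
(soundcheck, compaction): soundcheck after compaction ✓
(soundcheck, demo): soundcheck after demo ✓
(soundcheck, deploy): soundcheck after deploy ✓
(soundcheck, lunch): soundcheck after lunch ✓
(soundcheck, reindex): soundcheck after reindex ✓
(soundcheck, snapshot): soundcheck after snapshot ✓
(soundcheck, standup): soundcheck after standup ✓
(soundcheck, triage): soundcheck after triage ✓
... plus 3 further pairs not listed.
Count: 27.

27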